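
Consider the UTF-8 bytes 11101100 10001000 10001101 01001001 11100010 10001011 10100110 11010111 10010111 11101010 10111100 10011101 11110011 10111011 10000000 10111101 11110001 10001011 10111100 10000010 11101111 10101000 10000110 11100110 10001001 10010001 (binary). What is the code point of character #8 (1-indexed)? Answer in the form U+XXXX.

Offset 0: leading byte 0xEC = 11101100 → 3-byte char #1 = EC 88 8D.
Offset 3: leading byte 0x49 = 01001001 → 1-byte char #2 = 49.
Offset 4: leading byte 0xE2 = 11100010 → 3-byte char #3 = E2 8B A6.
Offset 7: leading byte 0xD7 = 11010111 → 2-byte char #4 = D7 97.
Offset 9: leading byte 0xEA = 11101010 → 3-byte char #5 = EA BC 9D.
Offset 12: leading byte 0xF3 = 11110011 → 4-byte char #6 = F3 BB 80 BD.
Offset 16: leading byte 0xF1 = 11110001 → 4-byte char #7 = F1 8B BC 82.
Offset 20: leading byte 0xEF = 11101111 → 3-byte char #8 = EF A8 86.
Leading byte 0xEF = 11101111 matches 1110xxxx → 3-byte sequence.
Byte 1: 0xEF = 11101111, payload 1111 (4 bits).
Byte 2: 0xA8 = 10101000 (10xxxxxx ✓), payload 101000.
Byte 3: 0x86 = 10000110 (10xxxxxx ✓), payload 000110.
Concatenate: 1111101000000110 = 0xFA06 (16 bits → U+FA06).

U+FA06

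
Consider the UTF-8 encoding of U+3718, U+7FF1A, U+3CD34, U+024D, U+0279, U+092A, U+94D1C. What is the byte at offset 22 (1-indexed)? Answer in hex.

1-indexed offset 22 is 0-indexed offset 21.
U+3718 → 3-byte form E3 9C 98 at offsets 0–2.
U+7FF1A → 4-byte form F1 BF BC 9A at offsets 3–6.
U+3CD34 → 4-byte form F0 BC B4 B4 at offsets 7–10.
U+024D → 2-byte form C9 8D at offsets 11–12.
U+0279 → 2-byte form C9 B9 at offsets 13–14.
U+092A → 3-byte form E0 A4 AA at offsets 15–17.
U+94D1C → 4-byte form F2 94 B4 9C at offsets 18–21.
Offset 21 falls in char 7's range; it's byte 4 of F2 94 B4 9C = 0x9C.

0x9C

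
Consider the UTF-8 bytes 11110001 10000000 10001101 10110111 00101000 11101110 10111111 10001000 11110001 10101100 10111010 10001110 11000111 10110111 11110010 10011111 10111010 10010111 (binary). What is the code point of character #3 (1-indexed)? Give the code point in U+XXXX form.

Offset 0: leading byte 0xF1 = 11110001 → 4-byte char #1 = F1 80 8D B7.
Offset 4: leading byte 0x28 = 00101000 → 1-byte char #2 = 28.
Offset 5: leading byte 0xEE = 11101110 → 3-byte char #3 = EE BF 88.
Leading byte 0xEE = 11101110 matches 1110xxxx → 3-byte sequence.
Byte 1: 0xEE = 11101110, payload 1110 (4 bits).
Byte 2: 0xBF = 10111111 (10xxxxxx ✓), payload 111111.
Byte 3: 0x88 = 10001000 (10xxxxxx ✓), payload 001000.
Concatenate: 1110111111001000 = 0xEFC8 (16 bits → U+EFC8).

U+EFC8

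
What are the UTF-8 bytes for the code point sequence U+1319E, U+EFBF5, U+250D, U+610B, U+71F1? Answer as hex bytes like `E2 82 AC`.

U+1319E: 4-byte form → F0 93 86 9E.
U+EFBF5: 4-byte form → F3 AF AF B5.
U+250D: 3-byte form → E2 94 8D.
U+610B: 3-byte form → E6 84 8B.
U+71F1: 3-byte form → E7 87 B1.
Concatenated (17 bytes): F0 93 86 9E F3 AF AF B5 E2 94 8D E6 84 8B E7 87 B1.

F0 93 86 9E F3 AF AF B5 E2 94 8D E6 84 8B E7 87 B1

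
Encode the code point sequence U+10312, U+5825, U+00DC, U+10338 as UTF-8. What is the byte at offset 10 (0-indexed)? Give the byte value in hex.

0x90

U+10312 → 4-byte form F0 90 8C 92 at offsets 0–3.
U+5825 → 3-byte form E5 A0 A5 at offsets 4–6.
U+00DC → 2-byte form C3 9C at offsets 7–8.
U+10338 → 4-byte form F0 90 8C B8 at offsets 9–12.
Offset 10 falls in char 4's range; it's byte 2 of F0 90 8C B8 = 0x90.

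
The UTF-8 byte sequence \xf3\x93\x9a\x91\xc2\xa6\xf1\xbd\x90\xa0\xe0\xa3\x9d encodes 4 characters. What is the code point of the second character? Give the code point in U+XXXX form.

U+00A6

Offset 0: leading byte 0xF3 = 11110011 → 4-byte char #1 = F3 93 9A 91.
Offset 4: leading byte 0xC2 = 11000010 → 2-byte char #2 = C2 A6.
Leading byte 0xC2 = 11000010 matches 110xxxxx → 2-byte sequence.
Byte 1: 0xC2 = 11000010, payload 00010 (5 bits).
Byte 2: 0xA6 = 10100110 (10xxxxxx ✓), payload 100110.
Concatenate: 00010100110 = 0xA6 (11 bits → U+00A6).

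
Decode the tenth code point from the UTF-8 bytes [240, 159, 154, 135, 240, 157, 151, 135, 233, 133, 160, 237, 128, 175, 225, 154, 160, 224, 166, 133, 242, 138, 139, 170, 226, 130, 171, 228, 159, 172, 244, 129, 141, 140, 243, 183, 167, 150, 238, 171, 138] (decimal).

Offset 0: leading byte 0xF0 = 11110000 → 4-byte char #1 = F0 9F 9A 87.
Offset 4: leading byte 0xF0 = 11110000 → 4-byte char #2 = F0 9D 97 87.
Offset 8: leading byte 0xE9 = 11101001 → 3-byte char #3 = E9 85 A0.
Offset 11: leading byte 0xED = 11101101 → 3-byte char #4 = ED 80 AF.
Offset 14: leading byte 0xE1 = 11100001 → 3-byte char #5 = E1 9A A0.
Offset 17: leading byte 0xE0 = 11100000 → 3-byte char #6 = E0 A6 85.
Offset 20: leading byte 0xF2 = 11110010 → 4-byte char #7 = F2 8A 8B AA.
Offset 24: leading byte 0xE2 = 11100010 → 3-byte char #8 = E2 82 AB.
Offset 27: leading byte 0xE4 = 11100100 → 3-byte char #9 = E4 9F AC.
Offset 30: leading byte 0xF4 = 11110100 → 4-byte char #10 = F4 81 8D 8C.
Leading byte 0xF4 = 11110100 matches 11110xxx → 4-byte sequence.
Byte 1: 0xF4 = 11110100, payload 100 (3 bits).
Byte 2: 0x81 = 10000001 (10xxxxxx ✓), payload 000001.
Byte 3: 0x8D = 10001101 (10xxxxxx ✓), payload 001101.
Byte 4: 0x8C = 10001100 (10xxxxxx ✓), payload 001100.
Concatenate: 100000001001101001100 = 0x10134C (21 bits → U+10134C).

U+10134C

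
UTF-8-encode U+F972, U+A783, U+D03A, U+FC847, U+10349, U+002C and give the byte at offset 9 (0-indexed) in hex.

0xF3

U+F972 → 3-byte form EF A5 B2 at offsets 0–2.
U+A783 → 3-byte form EA 9E 83 at offsets 3–5.
U+D03A → 3-byte form ED 80 BA at offsets 6–8.
U+FC847 → 4-byte form F3 BC A1 87 at offsets 9–12.
Offset 9 falls in char 4's range; it's byte 1 of F3 BC A1 87 = 0xF3.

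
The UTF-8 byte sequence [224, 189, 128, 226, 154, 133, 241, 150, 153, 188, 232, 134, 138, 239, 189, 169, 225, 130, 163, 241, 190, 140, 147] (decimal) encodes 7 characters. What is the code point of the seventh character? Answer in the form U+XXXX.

U+7E313

Offset 0: leading byte 0xE0 = 11100000 → 3-byte char #1 = E0 BD 80.
Offset 3: leading byte 0xE2 = 11100010 → 3-byte char #2 = E2 9A 85.
Offset 6: leading byte 0xF1 = 11110001 → 4-byte char #3 = F1 96 99 BC.
Offset 10: leading byte 0xE8 = 11101000 → 3-byte char #4 = E8 86 8A.
Offset 13: leading byte 0xEF = 11101111 → 3-byte char #5 = EF BD A9.
Offset 16: leading byte 0xE1 = 11100001 → 3-byte char #6 = E1 82 A3.
Offset 19: leading byte 0xF1 = 11110001 → 4-byte char #7 = F1 BE 8C 93.
Leading byte 0xF1 = 11110001 matches 11110xxx → 4-byte sequence.
Byte 1: 0xF1 = 11110001, payload 001 (3 bits).
Byte 2: 0xBE = 10111110 (10xxxxxx ✓), payload 111110.
Byte 3: 0x8C = 10001100 (10xxxxxx ✓), payload 001100.
Byte 4: 0x93 = 10010011 (10xxxxxx ✓), payload 010011.
Concatenate: 001111110001100010011 = 0x7E313 (21 bits → U+7E313).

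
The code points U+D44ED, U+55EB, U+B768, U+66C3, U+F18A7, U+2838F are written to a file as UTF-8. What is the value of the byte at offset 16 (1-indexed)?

0xA2

1-indexed offset 16 is 0-indexed offset 15.
U+D44ED → 4-byte form F3 94 93 AD at offsets 0–3.
U+55EB → 3-byte form E5 97 AB at offsets 4–6.
U+B768 → 3-byte form EB 9D A8 at offsets 7–9.
U+66C3 → 3-byte form E6 9B 83 at offsets 10–12.
U+F18A7 → 4-byte form F3 B1 A2 A7 at offsets 13–16.
Offset 15 falls in char 5's range; it's byte 3 of F3 B1 A2 A7 = 0xA2.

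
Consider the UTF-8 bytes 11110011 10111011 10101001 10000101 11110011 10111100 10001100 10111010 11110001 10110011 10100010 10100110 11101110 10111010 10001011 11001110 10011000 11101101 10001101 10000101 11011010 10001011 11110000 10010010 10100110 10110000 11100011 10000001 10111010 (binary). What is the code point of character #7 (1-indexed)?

U+068B

Offset 0: leading byte 0xF3 = 11110011 → 4-byte char #1 = F3 BB A9 85.
Offset 4: leading byte 0xF3 = 11110011 → 4-byte char #2 = F3 BC 8C BA.
Offset 8: leading byte 0xF1 = 11110001 → 4-byte char #3 = F1 B3 A2 A6.
Offset 12: leading byte 0xEE = 11101110 → 3-byte char #4 = EE BA 8B.
Offset 15: leading byte 0xCE = 11001110 → 2-byte char #5 = CE 98.
Offset 17: leading byte 0xED = 11101101 → 3-byte char #6 = ED 8D 85.
Offset 20: leading byte 0xDA = 11011010 → 2-byte char #7 = DA 8B.
Leading byte 0xDA = 11011010 matches 110xxxxx → 2-byte sequence.
Byte 1: 0xDA = 11011010, payload 11010 (5 bits).
Byte 2: 0x8B = 10001011 (10xxxxxx ✓), payload 001011.
Concatenate: 11010001011 = 0x68B (11 bits → U+068B).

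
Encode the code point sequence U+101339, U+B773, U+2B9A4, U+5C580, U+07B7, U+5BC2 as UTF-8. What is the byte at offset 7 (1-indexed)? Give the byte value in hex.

0xB3

1-indexed offset 7 is 0-indexed offset 6.
U+101339 → 4-byte form F4 81 8C B9 at offsets 0–3.
U+B773 → 3-byte form EB 9D B3 at offsets 4–6.
Offset 6 falls in char 2's range; it's byte 3 of EB 9D B3 = 0xB3.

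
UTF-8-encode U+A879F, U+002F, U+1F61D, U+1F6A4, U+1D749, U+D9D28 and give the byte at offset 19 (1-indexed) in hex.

1-indexed offset 19 is 0-indexed offset 18.
U+A879F → 4-byte form F2 A8 9E 9F at offsets 0–3.
U+002F → 1-byte form 2F at offsets 4–4.
U+1F61D → 4-byte form F0 9F 98 9D at offsets 5–8.
U+1F6A4 → 4-byte form F0 9F 9A A4 at offsets 9–12.
U+1D749 → 4-byte form F0 9D 9D 89 at offsets 13–16.
U+D9D28 → 4-byte form F3 99 B4 A8 at offsets 17–20.
Offset 18 falls in char 6's range; it's byte 2 of F3 99 B4 A8 = 0x99.

0x99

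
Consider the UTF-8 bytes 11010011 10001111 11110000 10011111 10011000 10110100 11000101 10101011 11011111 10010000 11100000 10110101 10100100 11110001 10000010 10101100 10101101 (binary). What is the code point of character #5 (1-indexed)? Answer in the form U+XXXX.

U+0D64

Offset 0: leading byte 0xD3 = 11010011 → 2-byte char #1 = D3 8F.
Offset 2: leading byte 0xF0 = 11110000 → 4-byte char #2 = F0 9F 98 B4.
Offset 6: leading byte 0xC5 = 11000101 → 2-byte char #3 = C5 AB.
Offset 8: leading byte 0xDF = 11011111 → 2-byte char #4 = DF 90.
Offset 10: leading byte 0xE0 = 11100000 → 3-byte char #5 = E0 B5 A4.
Leading byte 0xE0 = 11100000 matches 1110xxxx → 3-byte sequence.
Byte 1: 0xE0 = 11100000, payload 0000 (4 bits).
Byte 2: 0xB5 = 10110101 (10xxxxxx ✓), payload 110101.
Byte 3: 0xA4 = 10100100 (10xxxxxx ✓), payload 100100.
Concatenate: 0000110101100100 = 0xD64 (16 bits → U+0D64).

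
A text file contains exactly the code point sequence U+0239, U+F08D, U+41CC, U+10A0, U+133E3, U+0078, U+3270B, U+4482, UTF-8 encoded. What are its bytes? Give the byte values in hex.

C8 B9 EF 82 8D E4 87 8C E1 82 A0 F0 93 8F A3 78 F0 B2 9C 8B E4 92 82

U+0239: 2-byte form → C8 B9.
U+F08D: 3-byte form → EF 82 8D.
U+41CC: 3-byte form → E4 87 8C.
U+10A0: 3-byte form → E1 82 A0.
U+133E3: 4-byte form → F0 93 8F A3.
U+0078: 1-byte form → 78.
U+3270B: 4-byte form → F0 B2 9C 8B.
U+4482: 3-byte form → E4 92 82.
Concatenated (23 bytes): C8 B9 EF 82 8D E4 87 8C E1 82 A0 F0 93 8F A3 78 F0 B2 9C 8B E4 92 82.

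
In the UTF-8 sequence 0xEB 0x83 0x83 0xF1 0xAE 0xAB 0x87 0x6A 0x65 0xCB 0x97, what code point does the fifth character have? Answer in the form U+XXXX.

Offset 0: leading byte 0xEB = 11101011 → 3-byte char #1 = EB 83 83.
Offset 3: leading byte 0xF1 = 11110001 → 4-byte char #2 = F1 AE AB 87.
Offset 7: leading byte 0x6A = 01101010 → 1-byte char #3 = 6A.
Offset 8: leading byte 0x65 = 01100101 → 1-byte char #4 = 65.
Offset 9: leading byte 0xCB = 11001011 → 2-byte char #5 = CB 97.
Leading byte 0xCB = 11001011 matches 110xxxxx → 2-byte sequence.
Byte 1: 0xCB = 11001011, payload 01011 (5 bits).
Byte 2: 0x97 = 10010111 (10xxxxxx ✓), payload 010111.
Concatenate: 01011010111 = 0x2D7 (11 bits → U+02D7).

U+02D7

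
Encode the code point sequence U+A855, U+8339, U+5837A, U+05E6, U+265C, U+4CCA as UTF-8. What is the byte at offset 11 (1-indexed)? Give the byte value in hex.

1-indexed offset 11 is 0-indexed offset 10.
U+A855 → 3-byte form EA A1 95 at offsets 0–2.
U+8339 → 3-byte form E8 8C B9 at offsets 3–5.
U+5837A → 4-byte form F1 98 8D BA at offsets 6–9.
U+05E6 → 2-byte form D7 A6 at offsets 10–11.
Offset 10 falls in char 4's range; it's byte 1 of D7 A6 = 0xD7.

0xD7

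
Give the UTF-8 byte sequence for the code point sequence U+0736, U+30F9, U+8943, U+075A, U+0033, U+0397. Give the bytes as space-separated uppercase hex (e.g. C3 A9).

DC B6 E3 83 B9 E8 A5 83 DD 9A 33 CE 97

U+0736: 2-byte form → DC B6.
U+30F9: 3-byte form → E3 83 B9.
U+8943: 3-byte form → E8 A5 83.
U+075A: 2-byte form → DD 9A.
U+0033: 1-byte form → 33.
U+0397: 2-byte form → CE 97.
Concatenated (13 bytes): DC B6 E3 83 B9 E8 A5 83 DD 9A 33 CE 97.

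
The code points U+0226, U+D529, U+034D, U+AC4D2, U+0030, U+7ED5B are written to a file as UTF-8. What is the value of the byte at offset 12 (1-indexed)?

0x30

1-indexed offset 12 is 0-indexed offset 11.
U+0226 → 2-byte form C8 A6 at offsets 0–1.
U+D529 → 3-byte form ED 94 A9 at offsets 2–4.
U+034D → 2-byte form CD 8D at offsets 5–6.
U+AC4D2 → 4-byte form F2 AC 93 92 at offsets 7–10.
U+0030 → 1-byte form 30 at offsets 11–11.
Offset 11 falls in char 5's range; it's byte 1 of 30 = 0x30.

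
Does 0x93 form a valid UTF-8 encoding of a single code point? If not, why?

invalid (continuation byte with no leading byte)

Byte 0x93 = 10010011 has the form 10xxxxxx — a continuation byte — but there is no preceding leading byte.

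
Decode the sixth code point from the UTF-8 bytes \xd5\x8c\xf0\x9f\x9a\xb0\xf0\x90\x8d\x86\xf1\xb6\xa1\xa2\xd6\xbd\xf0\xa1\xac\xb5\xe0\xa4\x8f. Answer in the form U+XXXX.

U+21B35

Offset 0: leading byte 0xD5 = 11010101 → 2-byte char #1 = D5 8C.
Offset 2: leading byte 0xF0 = 11110000 → 4-byte char #2 = F0 9F 9A B0.
Offset 6: leading byte 0xF0 = 11110000 → 4-byte char #3 = F0 90 8D 86.
Offset 10: leading byte 0xF1 = 11110001 → 4-byte char #4 = F1 B6 A1 A2.
Offset 14: leading byte 0xD6 = 11010110 → 2-byte char #5 = D6 BD.
Offset 16: leading byte 0xF0 = 11110000 → 4-byte char #6 = F0 A1 AC B5.
Leading byte 0xF0 = 11110000 matches 11110xxx → 4-byte sequence.
Byte 1: 0xF0 = 11110000, payload 000 (3 bits).
Byte 2: 0xA1 = 10100001 (10xxxxxx ✓), payload 100001.
Byte 3: 0xAC = 10101100 (10xxxxxx ✓), payload 101100.
Byte 4: 0xB5 = 10110101 (10xxxxxx ✓), payload 110101.
Concatenate: 000100001101100110101 = 0x21B35 (21 bits → U+21B35).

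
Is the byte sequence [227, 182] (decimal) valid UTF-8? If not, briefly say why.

Leading byte 0xE3 = 11100011 → 3-byte form, but only 2 bytes are present.

invalid (sequence truncated)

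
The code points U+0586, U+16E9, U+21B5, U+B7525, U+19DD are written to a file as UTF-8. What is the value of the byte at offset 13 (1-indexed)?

1-indexed offset 13 is 0-indexed offset 12.
U+0586 → 2-byte form D6 86 at offsets 0–1.
U+16E9 → 3-byte form E1 9B A9 at offsets 2–4.
U+21B5 → 3-byte form E2 86 B5 at offsets 5–7.
U+B7525 → 4-byte form F2 B7 94 A5 at offsets 8–11.
U+19DD → 3-byte form E1 A7 9D at offsets 12–14.
Offset 12 falls in char 5's range; it's byte 1 of E1 A7 9D = 0xE1.

0xE1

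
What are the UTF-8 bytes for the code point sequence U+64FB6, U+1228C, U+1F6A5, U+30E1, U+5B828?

U+64FB6: 4-byte form → F1 A4 BE B6.
U+1228C: 4-byte form → F0 92 8A 8C.
U+1F6A5: 4-byte form → F0 9F 9A A5.
U+30E1: 3-byte form → E3 83 A1.
U+5B828: 4-byte form → F1 9B A0 A8.
Concatenated (19 bytes): F1 A4 BE B6 F0 92 8A 8C F0 9F 9A A5 E3 83 A1 F1 9B A0 A8.

F1 A4 BE B6 F0 92 8A 8C F0 9F 9A A5 E3 83 A1 F1 9B A0 A8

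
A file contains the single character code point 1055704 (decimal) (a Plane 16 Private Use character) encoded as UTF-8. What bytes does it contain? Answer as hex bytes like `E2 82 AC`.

U+101BD8 = 0x101BD8 = 1055704 decimal. In range U+10000–U+10FFFF → 4-byte form: 11110xxx 10xxxxxx 10xxxxxx 10xxxxxx.
Binary (21 bits): 100000001101111011000.
Split 3+6+6+6: 100 | 000001 | 101111 | 011000.
Byte 1: 11110100 = 0xF4.
Byte 2: 10000001 = 0x81.
Byte 3: 10101111 = 0xAF.
Byte 4: 10011000 = 0x98.

F4 81 AF 98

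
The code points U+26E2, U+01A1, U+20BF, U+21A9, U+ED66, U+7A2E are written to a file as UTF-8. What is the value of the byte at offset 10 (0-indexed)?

0xA9

U+26E2 → 3-byte form E2 9B A2 at offsets 0–2.
U+01A1 → 2-byte form C6 A1 at offsets 3–4.
U+20BF → 3-byte form E2 82 BF at offsets 5–7.
U+21A9 → 3-byte form E2 86 A9 at offsets 8–10.
Offset 10 falls in char 4's range; it's byte 3 of E2 86 A9 = 0xA9.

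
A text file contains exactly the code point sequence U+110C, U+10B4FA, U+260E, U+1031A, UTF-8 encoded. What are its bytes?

U+110C: 3-byte form → E1 84 8C.
U+10B4FA: 4-byte form → F4 8B 93 BA.
U+260E: 3-byte form → E2 98 8E.
U+1031A: 4-byte form → F0 90 8C 9A.
Concatenated (14 bytes): E1 84 8C F4 8B 93 BA E2 98 8E F0 90 8C 9A.

E1 84 8C F4 8B 93 BA E2 98 8E F0 90 8C 9A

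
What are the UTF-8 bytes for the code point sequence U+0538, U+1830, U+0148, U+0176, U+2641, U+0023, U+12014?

D4 B8 E1 A0 B0 C5 88 C5 B6 E2 99 81 23 F0 92 80 94

U+0538: 2-byte form → D4 B8.
U+1830: 3-byte form → E1 A0 B0.
U+0148: 2-byte form → C5 88.
U+0176: 2-byte form → C5 B6.
U+2641: 3-byte form → E2 99 81.
U+0023: 1-byte form → 23.
U+12014: 4-byte form → F0 92 80 94.
Concatenated (17 bytes): D4 B8 E1 A0 B0 C5 88 C5 B6 E2 99 81 23 F0 92 80 94.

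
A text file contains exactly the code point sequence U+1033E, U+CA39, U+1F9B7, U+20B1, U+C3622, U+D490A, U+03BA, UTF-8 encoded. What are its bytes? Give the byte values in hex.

F0 90 8C BE EC A8 B9 F0 9F A6 B7 E2 82 B1 F3 83 98 A2 F3 94 A4 8A CE BA

U+1033E: 4-byte form → F0 90 8C BE.
U+CA39: 3-byte form → EC A8 B9.
U+1F9B7: 4-byte form → F0 9F A6 B7.
U+20B1: 3-byte form → E2 82 B1.
U+C3622: 4-byte form → F3 83 98 A2.
U+D490A: 4-byte form → F3 94 A4 8A.
U+03BA: 2-byte form → CE BA.
Concatenated (24 bytes): F0 90 8C BE EC A8 B9 F0 9F A6 B7 E2 82 B1 F3 83 98 A2 F3 94 A4 8A CE BA.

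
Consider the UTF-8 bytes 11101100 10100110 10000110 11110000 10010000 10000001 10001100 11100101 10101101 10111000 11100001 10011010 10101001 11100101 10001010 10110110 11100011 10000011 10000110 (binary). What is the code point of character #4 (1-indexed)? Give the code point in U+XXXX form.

U+16A9

Offset 0: leading byte 0xEC = 11101100 → 3-byte char #1 = EC A6 86.
Offset 3: leading byte 0xF0 = 11110000 → 4-byte char #2 = F0 90 81 8C.
Offset 7: leading byte 0xE5 = 11100101 → 3-byte char #3 = E5 AD B8.
Offset 10: leading byte 0xE1 = 11100001 → 3-byte char #4 = E1 9A A9.
Leading byte 0xE1 = 11100001 matches 1110xxxx → 3-byte sequence.
Byte 1: 0xE1 = 11100001, payload 0001 (4 bits).
Byte 2: 0x9A = 10011010 (10xxxxxx ✓), payload 011010.
Byte 3: 0xA9 = 10101001 (10xxxxxx ✓), payload 101001.
Concatenate: 0001011010101001 = 0x16A9 (16 bits → U+16A9).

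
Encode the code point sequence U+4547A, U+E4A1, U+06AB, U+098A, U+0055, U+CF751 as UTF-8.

U+4547A: 4-byte form → F1 85 91 BA.
U+E4A1: 3-byte form → EE 92 A1.
U+06AB: 2-byte form → DA AB.
U+098A: 3-byte form → E0 A6 8A.
U+0055: 1-byte form → 55.
U+CF751: 4-byte form → F3 8F 9D 91.
Concatenated (17 bytes): F1 85 91 BA EE 92 A1 DA AB E0 A6 8A 55 F3 8F 9D 91.

F1 85 91 BA EE 92 A1 DA AB E0 A6 8A 55 F3 8F 9D 91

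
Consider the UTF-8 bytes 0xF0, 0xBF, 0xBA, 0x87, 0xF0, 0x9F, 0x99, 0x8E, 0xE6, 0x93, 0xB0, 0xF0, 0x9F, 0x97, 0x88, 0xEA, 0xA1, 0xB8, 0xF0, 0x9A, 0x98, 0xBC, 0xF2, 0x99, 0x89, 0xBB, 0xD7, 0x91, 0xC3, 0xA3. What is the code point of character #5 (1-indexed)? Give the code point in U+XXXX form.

U+A878

Offset 0: leading byte 0xF0 = 11110000 → 4-byte char #1 = F0 BF BA 87.
Offset 4: leading byte 0xF0 = 11110000 → 4-byte char #2 = F0 9F 99 8E.
Offset 8: leading byte 0xE6 = 11100110 → 3-byte char #3 = E6 93 B0.
Offset 11: leading byte 0xF0 = 11110000 → 4-byte char #4 = F0 9F 97 88.
Offset 15: leading byte 0xEA = 11101010 → 3-byte char #5 = EA A1 B8.
Leading byte 0xEA = 11101010 matches 1110xxxx → 3-byte sequence.
Byte 1: 0xEA = 11101010, payload 1010 (4 bits).
Byte 2: 0xA1 = 10100001 (10xxxxxx ✓), payload 100001.
Byte 3: 0xB8 = 10111000 (10xxxxxx ✓), payload 111000.
Concatenate: 1010100001111000 = 0xA878 (16 bits → U+A878).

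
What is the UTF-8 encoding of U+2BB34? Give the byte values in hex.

F0 AB AC B4

U+2BB34 = 0x2BB34 = 178996 decimal. In range U+10000–U+10FFFF → 4-byte form: 11110xxx 10xxxxxx 10xxxxxx 10xxxxxx.
Binary (21 bits): 000101011101100110100.
Split 3+6+6+6: 000 | 101011 | 101100 | 110100.
Byte 1: 11110000 = 0xF0.
Byte 2: 10101011 = 0xAB.
Byte 3: 10101100 = 0xAC.
Byte 4: 10110100 = 0xB4.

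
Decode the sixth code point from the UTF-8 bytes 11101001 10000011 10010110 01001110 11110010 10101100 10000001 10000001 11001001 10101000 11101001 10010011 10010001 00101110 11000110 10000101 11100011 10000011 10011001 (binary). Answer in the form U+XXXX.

U+002E

Offset 0: leading byte 0xE9 = 11101001 → 3-byte char #1 = E9 83 96.
Offset 3: leading byte 0x4E = 01001110 → 1-byte char #2 = 4E.
Offset 4: leading byte 0xF2 = 11110010 → 4-byte char #3 = F2 AC 81 81.
Offset 8: leading byte 0xC9 = 11001001 → 2-byte char #4 = C9 A8.
Offset 10: leading byte 0xE9 = 11101001 → 3-byte char #5 = E9 93 91.
Offset 13: leading byte 0x2E = 00101110 → 1-byte char #6 = 2E.
Leading byte 0x2E = 00101110 matches 0xxxxxxx → 1-byte sequence.
Byte 1: 0x2E = 00101110, payload 0101110 (7 bits).
Concatenate: 0101110 = 0x2E (7 bits → U+002E).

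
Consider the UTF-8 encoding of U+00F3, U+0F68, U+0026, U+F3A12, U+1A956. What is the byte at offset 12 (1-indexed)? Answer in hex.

1-indexed offset 12 is 0-indexed offset 11.
U+00F3 → 2-byte form C3 B3 at offsets 0–1.
U+0F68 → 3-byte form E0 BD A8 at offsets 2–4.
U+0026 → 1-byte form 26 at offsets 5–5.
U+F3A12 → 4-byte form F3 B3 A8 92 at offsets 6–9.
U+1A956 → 4-byte form F0 9A A5 96 at offsets 10–13.
Offset 11 falls in char 5's range; it's byte 2 of F0 9A A5 96 = 0x9A.

0x9A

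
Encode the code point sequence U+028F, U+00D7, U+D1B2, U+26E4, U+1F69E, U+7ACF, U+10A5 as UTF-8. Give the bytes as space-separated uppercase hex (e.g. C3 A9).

U+028F: 2-byte form → CA 8F.
U+00D7: 2-byte form → C3 97.
U+D1B2: 3-byte form → ED 86 B2.
U+26E4: 3-byte form → E2 9B A4.
U+1F69E: 4-byte form → F0 9F 9A 9E.
U+7ACF: 3-byte form → E7 AB 8F.
U+10A5: 3-byte form → E1 82 A5.
Concatenated (20 bytes): CA 8F C3 97 ED 86 B2 E2 9B A4 F0 9F 9A 9E E7 AB 8F E1 82 A5.

CA 8F C3 97 ED 86 B2 E2 9B A4 F0 9F 9A 9E E7 AB 8F E1 82 A5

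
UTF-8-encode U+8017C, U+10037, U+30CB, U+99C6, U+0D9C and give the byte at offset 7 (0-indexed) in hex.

0xB7

U+8017C → 4-byte form F2 80 85 BC at offsets 0–3.
U+10037 → 4-byte form F0 90 80 B7 at offsets 4–7.
Offset 7 falls in char 2's range; it's byte 4 of F0 90 80 B7 = 0xB7.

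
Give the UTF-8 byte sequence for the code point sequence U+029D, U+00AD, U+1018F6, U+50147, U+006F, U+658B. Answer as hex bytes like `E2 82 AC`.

U+029D: 2-byte form → CA 9D.
U+00AD: 2-byte form → C2 AD.
U+1018F6: 4-byte form → F4 81 A3 B6.
U+50147: 4-byte form → F1 90 85 87.
U+006F: 1-byte form → 6F.
U+658B: 3-byte form → E6 96 8B.
Concatenated (16 bytes): CA 9D C2 AD F4 81 A3 B6 F1 90 85 87 6F E6 96 8B.

CA 9D C2 AD F4 81 A3 B6 F1 90 85 87 6F E6 96 8B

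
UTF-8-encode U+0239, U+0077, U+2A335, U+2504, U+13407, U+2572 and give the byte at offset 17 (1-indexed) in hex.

0xB2

1-indexed offset 17 is 0-indexed offset 16.
U+0239 → 2-byte form C8 B9 at offsets 0–1.
U+0077 → 1-byte form 77 at offsets 2–2.
U+2A335 → 4-byte form F0 AA 8C B5 at offsets 3–6.
U+2504 → 3-byte form E2 94 84 at offsets 7–9.
U+13407 → 4-byte form F0 93 90 87 at offsets 10–13.
U+2572 → 3-byte form E2 95 B2 at offsets 14–16.
Offset 16 falls in char 6's range; it's byte 3 of E2 95 B2 = 0xB2.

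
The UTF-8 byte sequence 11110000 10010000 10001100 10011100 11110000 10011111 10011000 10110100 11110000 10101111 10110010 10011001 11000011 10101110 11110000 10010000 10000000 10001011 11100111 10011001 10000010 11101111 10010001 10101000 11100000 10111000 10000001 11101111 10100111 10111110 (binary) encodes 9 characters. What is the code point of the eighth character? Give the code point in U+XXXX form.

U+0E01

Offset 0: leading byte 0xF0 = 11110000 → 4-byte char #1 = F0 90 8C 9C.
Offset 4: leading byte 0xF0 = 11110000 → 4-byte char #2 = F0 9F 98 B4.
Offset 8: leading byte 0xF0 = 11110000 → 4-byte char #3 = F0 AF B2 99.
Offset 12: leading byte 0xC3 = 11000011 → 2-byte char #4 = C3 AE.
Offset 14: leading byte 0xF0 = 11110000 → 4-byte char #5 = F0 90 80 8B.
Offset 18: leading byte 0xE7 = 11100111 → 3-byte char #6 = E7 99 82.
Offset 21: leading byte 0xEF = 11101111 → 3-byte char #7 = EF 91 A8.
Offset 24: leading byte 0xE0 = 11100000 → 3-byte char #8 = E0 B8 81.
Leading byte 0xE0 = 11100000 matches 1110xxxx → 3-byte sequence.
Byte 1: 0xE0 = 11100000, payload 0000 (4 bits).
Byte 2: 0xB8 = 10111000 (10xxxxxx ✓), payload 111000.
Byte 3: 0x81 = 10000001 (10xxxxxx ✓), payload 000001.
Concatenate: 0000111000000001 = 0xE01 (16 bits → U+0E01).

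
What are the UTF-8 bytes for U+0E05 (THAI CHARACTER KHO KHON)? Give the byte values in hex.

E0 B8 85

U+0E05 = 0xE05 = 3589 decimal. In range U+0800–U+FFFF → 3-byte form: 1110xxxx 10xxxxxx 10xxxxxx.
Binary (16 bits): 0000111000000101.
Split 4+6+6: 0000 | 111000 | 000101.
Byte 1: 11100000 = 0xE0.
Byte 2: 10111000 = 0xB8.
Byte 3: 10000101 = 0x85.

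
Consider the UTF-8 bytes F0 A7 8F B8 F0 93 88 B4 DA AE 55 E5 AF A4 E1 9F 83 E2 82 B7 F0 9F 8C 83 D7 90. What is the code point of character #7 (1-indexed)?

Offset 0: leading byte 0xF0 = 11110000 → 4-byte char #1 = F0 A7 8F B8.
Offset 4: leading byte 0xF0 = 11110000 → 4-byte char #2 = F0 93 88 B4.
Offset 8: leading byte 0xDA = 11011010 → 2-byte char #3 = DA AE.
Offset 10: leading byte 0x55 = 01010101 → 1-byte char #4 = 55.
Offset 11: leading byte 0xE5 = 11100101 → 3-byte char #5 = E5 AF A4.
Offset 14: leading byte 0xE1 = 11100001 → 3-byte char #6 = E1 9F 83.
Offset 17: leading byte 0xE2 = 11100010 → 3-byte char #7 = E2 82 B7.
Leading byte 0xE2 = 11100010 matches 1110xxxx → 3-byte sequence.
Byte 1: 0xE2 = 11100010, payload 0010 (4 bits).
Byte 2: 0x82 = 10000010 (10xxxxxx ✓), payload 000010.
Byte 3: 0xB7 = 10110111 (10xxxxxx ✓), payload 110111.
Concatenate: 0010000010110111 = 0x20B7 (16 bits → U+20B7).

U+20B7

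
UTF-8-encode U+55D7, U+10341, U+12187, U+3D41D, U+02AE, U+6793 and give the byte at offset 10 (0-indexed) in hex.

U+55D7 → 3-byte form E5 97 97 at offsets 0–2.
U+10341 → 4-byte form F0 90 8D 81 at offsets 3–6.
U+12187 → 4-byte form F0 92 86 87 at offsets 7–10.
Offset 10 falls in char 3's range; it's byte 4 of F0 92 86 87 = 0x87.

0x87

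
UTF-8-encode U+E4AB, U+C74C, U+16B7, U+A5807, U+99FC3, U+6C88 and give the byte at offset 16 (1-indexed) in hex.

1-indexed offset 16 is 0-indexed offset 15.
U+E4AB → 3-byte form EE 92 AB at offsets 0–2.
U+C74C → 3-byte form EC 9D 8C at offsets 3–5.
U+16B7 → 3-byte form E1 9A B7 at offsets 6–8.
U+A5807 → 4-byte form F2 A5 A0 87 at offsets 9–12.
U+99FC3 → 4-byte form F2 99 BF 83 at offsets 13–16.
Offset 15 falls in char 5's range; it's byte 3 of F2 99 BF 83 = 0xBF.

0xBF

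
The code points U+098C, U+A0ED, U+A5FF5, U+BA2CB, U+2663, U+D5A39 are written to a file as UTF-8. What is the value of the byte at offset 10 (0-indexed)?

U+098C → 3-byte form E0 A6 8C at offsets 0–2.
U+A0ED → 3-byte form EA 83 AD at offsets 3–5.
U+A5FF5 → 4-byte form F2 A5 BF B5 at offsets 6–9.
U+BA2CB → 4-byte form F2 BA 8B 8B at offsets 10–13.
Offset 10 falls in char 4's range; it's byte 1 of F2 BA 8B 8B = 0xF2.

0xF2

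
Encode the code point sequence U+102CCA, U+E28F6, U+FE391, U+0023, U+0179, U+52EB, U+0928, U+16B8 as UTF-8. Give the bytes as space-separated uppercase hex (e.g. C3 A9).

F4 82 B3 8A F3 A2 A3 B6 F3 BE 8E 91 23 C5 B9 E5 8B AB E0 A4 A8 E1 9A B8

U+102CCA: 4-byte form → F4 82 B3 8A.
U+E28F6: 4-byte form → F3 A2 A3 B6.
U+FE391: 4-byte form → F3 BE 8E 91.
U+0023: 1-byte form → 23.
U+0179: 2-byte form → C5 B9.
U+52EB: 3-byte form → E5 8B AB.
U+0928: 3-byte form → E0 A4 A8.
U+16B8: 3-byte form → E1 9A B8.
Concatenated (24 bytes): F4 82 B3 8A F3 A2 A3 B6 F3 BE 8E 91 23 C5 B9 E5 8B AB E0 A4 A8 E1 9A B8.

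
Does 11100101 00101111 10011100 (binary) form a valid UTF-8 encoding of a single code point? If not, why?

invalid (non-continuation byte where continuation expected)

Leading byte 0xE5 = 11100101 → 3-byte form.
Byte 2 is 0x2F = 00101111, which is not 10xxxxxx — expected a continuation byte.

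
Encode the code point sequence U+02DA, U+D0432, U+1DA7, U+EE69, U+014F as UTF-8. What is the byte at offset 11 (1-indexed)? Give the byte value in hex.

0xB9

1-indexed offset 11 is 0-indexed offset 10.
U+02DA → 2-byte form CB 9A at offsets 0–1.
U+D0432 → 4-byte form F3 90 90 B2 at offsets 2–5.
U+1DA7 → 3-byte form E1 B6 A7 at offsets 6–8.
U+EE69 → 3-byte form EE B9 A9 at offsets 9–11.
Offset 10 falls in char 4's range; it's byte 2 of EE B9 A9 = 0xB9.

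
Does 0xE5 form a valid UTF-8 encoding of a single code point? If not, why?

invalid (sequence truncated)

Leading byte 0xE5 = 11100101 → 3-byte form, but only 1 byte is present.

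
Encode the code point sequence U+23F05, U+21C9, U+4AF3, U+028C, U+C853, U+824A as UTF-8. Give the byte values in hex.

U+23F05: 4-byte form → F0 A3 BC 85.
U+21C9: 3-byte form → E2 87 89.
U+4AF3: 3-byte form → E4 AB B3.
U+028C: 2-byte form → CA 8C.
U+C853: 3-byte form → EC A1 93.
U+824A: 3-byte form → E8 89 8A.
Concatenated (18 bytes): F0 A3 BC 85 E2 87 89 E4 AB B3 CA 8C EC A1 93 E8 89 8A.

F0 A3 BC 85 E2 87 89 E4 AB B3 CA 8C EC A1 93 E8 89 8A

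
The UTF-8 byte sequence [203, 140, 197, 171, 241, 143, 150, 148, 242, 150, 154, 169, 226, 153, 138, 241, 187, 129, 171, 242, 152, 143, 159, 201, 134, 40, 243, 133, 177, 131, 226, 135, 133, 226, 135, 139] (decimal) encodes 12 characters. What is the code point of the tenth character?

U+C5C43

Offset 0: leading byte 0xCB = 11001011 → 2-byte char #1 = CB 8C.
Offset 2: leading byte 0xC5 = 11000101 → 2-byte char #2 = C5 AB.
Offset 4: leading byte 0xF1 = 11110001 → 4-byte char #3 = F1 8F 96 94.
Offset 8: leading byte 0xF2 = 11110010 → 4-byte char #4 = F2 96 9A A9.
Offset 12: leading byte 0xE2 = 11100010 → 3-byte char #5 = E2 99 8A.
Offset 15: leading byte 0xF1 = 11110001 → 4-byte char #6 = F1 BB 81 AB.
Offset 19: leading byte 0xF2 = 11110010 → 4-byte char #7 = F2 98 8F 9F.
Offset 23: leading byte 0xC9 = 11001001 → 2-byte char #8 = C9 86.
Offset 25: leading byte 0x28 = 00101000 → 1-byte char #9 = 28.
Offset 26: leading byte 0xF3 = 11110011 → 4-byte char #10 = F3 85 B1 83.
Leading byte 0xF3 = 11110011 matches 11110xxx → 4-byte sequence.
Byte 1: 0xF3 = 11110011, payload 011 (3 bits).
Byte 2: 0x85 = 10000101 (10xxxxxx ✓), payload 000101.
Byte 3: 0xB1 = 10110001 (10xxxxxx ✓), payload 110001.
Byte 4: 0x83 = 10000011 (10xxxxxx ✓), payload 000011.
Concatenate: 011000101110001000011 = 0xC5C43 (21 bits → U+C5C43).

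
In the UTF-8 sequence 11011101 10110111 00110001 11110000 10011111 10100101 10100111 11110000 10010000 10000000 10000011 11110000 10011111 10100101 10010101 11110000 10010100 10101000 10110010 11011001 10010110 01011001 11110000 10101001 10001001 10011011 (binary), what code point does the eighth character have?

U+0059

Offset 0: leading byte 0xDD = 11011101 → 2-byte char #1 = DD B7.
Offset 2: leading byte 0x31 = 00110001 → 1-byte char #2 = 31.
Offset 3: leading byte 0xF0 = 11110000 → 4-byte char #3 = F0 9F A5 A7.
Offset 7: leading byte 0xF0 = 11110000 → 4-byte char #4 = F0 90 80 83.
Offset 11: leading byte 0xF0 = 11110000 → 4-byte char #5 = F0 9F A5 95.
Offset 15: leading byte 0xF0 = 11110000 → 4-byte char #6 = F0 94 A8 B2.
Offset 19: leading byte 0xD9 = 11011001 → 2-byte char #7 = D9 96.
Offset 21: leading byte 0x59 = 01011001 → 1-byte char #8 = 59.
Leading byte 0x59 = 01011001 matches 0xxxxxxx → 1-byte sequence.
Byte 1: 0x59 = 01011001, payload 1011001 (7 bits).
Concatenate: 1011001 = 0x59 (7 bits → U+0059).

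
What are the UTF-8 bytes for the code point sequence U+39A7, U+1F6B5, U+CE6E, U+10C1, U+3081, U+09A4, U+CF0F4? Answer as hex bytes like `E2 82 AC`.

U+39A7: 3-byte form → E3 A6 A7.
U+1F6B5: 4-byte form → F0 9F 9A B5.
U+CE6E: 3-byte form → EC B9 AE.
U+10C1: 3-byte form → E1 83 81.
U+3081: 3-byte form → E3 82 81.
U+09A4: 3-byte form → E0 A6 A4.
U+CF0F4: 4-byte form → F3 8F 83 B4.
Concatenated (23 bytes): E3 A6 A7 F0 9F 9A B5 EC B9 AE E1 83 81 E3 82 81 E0 A6 A4 F3 8F 83 B4.

E3 A6 A7 F0 9F 9A B5 EC B9 AE E1 83 81 E3 82 81 E0 A6 A4 F3 8F 83 B4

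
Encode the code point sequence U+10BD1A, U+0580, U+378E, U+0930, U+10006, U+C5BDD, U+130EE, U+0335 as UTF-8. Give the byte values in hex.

U+10BD1A: 4-byte form → F4 8B B4 9A.
U+0580: 2-byte form → D6 80.
U+378E: 3-byte form → E3 9E 8E.
U+0930: 3-byte form → E0 A4 B0.
U+10006: 4-byte form → F0 90 80 86.
U+C5BDD: 4-byte form → F3 85 AF 9D.
U+130EE: 4-byte form → F0 93 83 AE.
U+0335: 2-byte form → CC B5.
Concatenated (26 bytes): F4 8B B4 9A D6 80 E3 9E 8E E0 A4 B0 F0 90 80 86 F3 85 AF 9D F0 93 83 AE CC B5.

F4 8B B4 9A D6 80 E3 9E 8E E0 A4 B0 F0 90 80 86 F3 85 AF 9D F0 93 83 AE CC B5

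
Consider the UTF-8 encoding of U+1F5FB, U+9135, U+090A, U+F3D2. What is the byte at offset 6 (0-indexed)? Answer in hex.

U+1F5FB → 4-byte form F0 9F 97 BB at offsets 0–3.
U+9135 → 3-byte form E9 84 B5 at offsets 4–6.
Offset 6 falls in char 2's range; it's byte 3 of E9 84 B5 = 0xB5.

0xB5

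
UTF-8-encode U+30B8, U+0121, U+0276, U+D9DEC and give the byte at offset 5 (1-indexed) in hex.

1-indexed offset 5 is 0-indexed offset 4.
U+30B8 → 3-byte form E3 82 B8 at offsets 0–2.
U+0121 → 2-byte form C4 A1 at offsets 3–4.
Offset 4 falls in char 2's range; it's byte 2 of C4 A1 = 0xA1.

0xA1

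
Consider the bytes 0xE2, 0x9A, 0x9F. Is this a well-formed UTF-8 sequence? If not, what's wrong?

Leading byte 0xE2 = 11100010 → 3-byte form.
Continuation bytes 0x9A=10011010, 0x9F=10011111 all match 10xxxxxx.
Decoded value 0x269F is ≥ 0x800 (shortest form) and not a surrogate.

valid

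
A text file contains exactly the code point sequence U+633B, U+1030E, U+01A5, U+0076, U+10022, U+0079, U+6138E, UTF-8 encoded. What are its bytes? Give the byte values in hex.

E6 8C BB F0 90 8C 8E C6 A5 76 F0 90 80 A2 79 F1 A1 8E 8E

U+633B: 3-byte form → E6 8C BB.
U+1030E: 4-byte form → F0 90 8C 8E.
U+01A5: 2-byte form → C6 A5.
U+0076: 1-byte form → 76.
U+10022: 4-byte form → F0 90 80 A2.
U+0079: 1-byte form → 79.
U+6138E: 4-byte form → F1 A1 8E 8E.
Concatenated (19 bytes): E6 8C BB F0 90 8C 8E C6 A5 76 F0 90 80 A2 79 F1 A1 8E 8E.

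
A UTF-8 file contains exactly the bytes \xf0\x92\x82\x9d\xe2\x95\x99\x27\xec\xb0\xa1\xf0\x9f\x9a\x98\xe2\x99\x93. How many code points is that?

Byte at offset 0: 0xF0 = 11110000 → 4-byte char (#1). Advance 4.
Byte at offset 4: 0xE2 = 11100010 → 3-byte char (#2). Advance 3.
Byte at offset 7: 0x27 = 00100111 → 1-byte char (#3). Advance 1.
Byte at offset 8: 0xEC = 11101100 → 3-byte char (#4). Advance 3.
Byte at offset 11: 0xF0 = 11110000 → 4-byte char (#5). Advance 4.
Byte at offset 15: 0xE2 = 11100010 → 3-byte char (#6). Advance 3.
Reached end at offset 18 after 6 code points.

6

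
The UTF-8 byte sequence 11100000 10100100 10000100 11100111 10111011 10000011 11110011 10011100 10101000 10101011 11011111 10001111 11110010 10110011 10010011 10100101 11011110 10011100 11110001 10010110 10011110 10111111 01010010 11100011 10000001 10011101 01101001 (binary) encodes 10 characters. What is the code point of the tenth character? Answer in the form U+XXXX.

Offset 0: leading byte 0xE0 = 11100000 → 3-byte char #1 = E0 A4 84.
Offset 3: leading byte 0xE7 = 11100111 → 3-byte char #2 = E7 BB 83.
Offset 6: leading byte 0xF3 = 11110011 → 4-byte char #3 = F3 9C A8 AB.
Offset 10: leading byte 0xDF = 11011111 → 2-byte char #4 = DF 8F.
Offset 12: leading byte 0xF2 = 11110010 → 4-byte char #5 = F2 B3 93 A5.
Offset 16: leading byte 0xDE = 11011110 → 2-byte char #6 = DE 9C.
Offset 18: leading byte 0xF1 = 11110001 → 4-byte char #7 = F1 96 9E BF.
Offset 22: leading byte 0x52 = 01010010 → 1-byte char #8 = 52.
Offset 23: leading byte 0xE3 = 11100011 → 3-byte char #9 = E3 81 9D.
Offset 26: leading byte 0x69 = 01101001 → 1-byte char #10 = 69.
Leading byte 0x69 = 01101001 matches 0xxxxxxx → 1-byte sequence.
Byte 1: 0x69 = 01101001, payload 1101001 (7 bits).
Concatenate: 1101001 = 0x69 (7 bits → U+0069).

U+0069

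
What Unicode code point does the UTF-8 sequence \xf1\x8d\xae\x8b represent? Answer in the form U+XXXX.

Leading byte 0xF1 = 11110001 matches 11110xxx → 4-byte sequence.
Byte 1: 0xF1 = 11110001, payload 001 (3 bits).
Byte 2: 0x8D = 10001101 (10xxxxxx ✓), payload 001101.
Byte 3: 0xAE = 10101110 (10xxxxxx ✓), payload 101110.
Byte 4: 0x8B = 10001011 (10xxxxxx ✓), payload 001011.
Concatenate: 001001101101110001011 = 0x4DB8B (21 bits → U+4DB8B).

U+4DB8B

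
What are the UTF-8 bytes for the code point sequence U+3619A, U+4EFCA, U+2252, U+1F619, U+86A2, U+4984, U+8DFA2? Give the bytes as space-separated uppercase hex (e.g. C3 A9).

F0 B6 86 9A F1 8E BF 8A E2 89 92 F0 9F 98 99 E8 9A A2 E4 A6 84 F2 8D BE A2

U+3619A: 4-byte form → F0 B6 86 9A.
U+4EFCA: 4-byte form → F1 8E BF 8A.
U+2252: 3-byte form → E2 89 92.
U+1F619: 4-byte form → F0 9F 98 99.
U+86A2: 3-byte form → E8 9A A2.
U+4984: 3-byte form → E4 A6 84.
U+8DFA2: 4-byte form → F2 8D BE A2.
Concatenated (25 bytes): F0 B6 86 9A F1 8E BF 8A E2 89 92 F0 9F 98 99 E8 9A A2 E4 A6 84 F2 8D BE A2.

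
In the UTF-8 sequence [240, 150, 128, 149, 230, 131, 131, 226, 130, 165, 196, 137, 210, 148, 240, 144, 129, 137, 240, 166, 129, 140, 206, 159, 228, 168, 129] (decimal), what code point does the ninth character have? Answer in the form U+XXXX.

U+4A01

Offset 0: leading byte 0xF0 = 11110000 → 4-byte char #1 = F0 96 80 95.
Offset 4: leading byte 0xE6 = 11100110 → 3-byte char #2 = E6 83 83.
Offset 7: leading byte 0xE2 = 11100010 → 3-byte char #3 = E2 82 A5.
Offset 10: leading byte 0xC4 = 11000100 → 2-byte char #4 = C4 89.
Offset 12: leading byte 0xD2 = 11010010 → 2-byte char #5 = D2 94.
Offset 14: leading byte 0xF0 = 11110000 → 4-byte char #6 = F0 90 81 89.
Offset 18: leading byte 0xF0 = 11110000 → 4-byte char #7 = F0 A6 81 8C.
Offset 22: leading byte 0xCE = 11001110 → 2-byte char #8 = CE 9F.
Offset 24: leading byte 0xE4 = 11100100 → 3-byte char #9 = E4 A8 81.
Leading byte 0xE4 = 11100100 matches 1110xxxx → 3-byte sequence.
Byte 1: 0xE4 = 11100100, payload 0100 (4 bits).
Byte 2: 0xA8 = 10101000 (10xxxxxx ✓), payload 101000.
Byte 3: 0x81 = 10000001 (10xxxxxx ✓), payload 000001.
Concatenate: 0100101000000001 = 0x4A01 (16 bits → U+4A01).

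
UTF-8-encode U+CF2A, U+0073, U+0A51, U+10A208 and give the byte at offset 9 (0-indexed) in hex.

0x88

U+CF2A → 3-byte form EC BC AA at offsets 0–2.
U+0073 → 1-byte form 73 at offsets 3–3.
U+0A51 → 3-byte form E0 A9 91 at offsets 4–6.
U+10A208 → 4-byte form F4 8A 88 88 at offsets 7–10.
Offset 9 falls in char 4's range; it's byte 3 of F4 8A 88 88 = 0x88.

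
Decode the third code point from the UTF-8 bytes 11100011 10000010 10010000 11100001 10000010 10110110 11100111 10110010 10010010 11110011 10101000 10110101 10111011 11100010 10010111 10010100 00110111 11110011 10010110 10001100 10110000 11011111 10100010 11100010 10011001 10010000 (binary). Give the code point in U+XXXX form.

U+7C92

Offset 0: leading byte 0xE3 = 11100011 → 3-byte char #1 = E3 82 90.
Offset 3: leading byte 0xE1 = 11100001 → 3-byte char #2 = E1 82 B6.
Offset 6: leading byte 0xE7 = 11100111 → 3-byte char #3 = E7 B2 92.
Leading byte 0xE7 = 11100111 matches 1110xxxx → 3-byte sequence.
Byte 1: 0xE7 = 11100111, payload 0111 (4 bits).
Byte 2: 0xB2 = 10110010 (10xxxxxx ✓), payload 110010.
Byte 3: 0x92 = 10010010 (10xxxxxx ✓), payload 010010.
Concatenate: 0111110010010010 = 0x7C92 (16 bits → U+7C92).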